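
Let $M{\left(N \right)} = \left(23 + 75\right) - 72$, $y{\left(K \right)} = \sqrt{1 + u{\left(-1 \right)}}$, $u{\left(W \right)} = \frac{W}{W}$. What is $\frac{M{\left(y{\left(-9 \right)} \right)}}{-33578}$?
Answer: $- \frac{13}{16789} \approx -0.00077432$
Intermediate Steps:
$u{\left(W \right)} = 1$
$y{\left(K \right)} = \sqrt{2}$ ($y{\left(K \right)} = \sqrt{1 + 1} = \sqrt{2}$)
$M{\left(N \right)} = 26$ ($M{\left(N \right)} = 98 - 72 = 26$)
$\frac{M{\left(y{\left(-9 \right)} \right)}}{-33578} = \frac{26}{-33578} = 26 \left(- \frac{1}{33578}\right) = - \frac{13}{16789}$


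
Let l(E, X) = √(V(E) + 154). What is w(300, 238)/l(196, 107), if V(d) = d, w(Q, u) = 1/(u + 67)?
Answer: √14/21350 ≈ 0.00017525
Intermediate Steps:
w(Q, u) = 1/(67 + u)
l(E, X) = √(154 + E) (l(E, X) = √(E + 154) = √(154 + E))
w(300, 238)/l(196, 107) = 1/((67 + 238)*(√(154 + 196))) = 1/(305*(√350)) = 1/(305*((5*√14))) = (√14/70)/305 = √14/21350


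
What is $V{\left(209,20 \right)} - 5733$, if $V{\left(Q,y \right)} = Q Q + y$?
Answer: $37968$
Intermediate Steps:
$V{\left(Q,y \right)} = y + Q^{2}$ ($V{\left(Q,y \right)} = Q^{2} + y = y + Q^{2}$)
$V{\left(209,20 \right)} - 5733 = \left(20 + 209^{2}\right) - 5733 = \left(20 + 43681\right) - 5733 = 43701 - 5733 = 37968$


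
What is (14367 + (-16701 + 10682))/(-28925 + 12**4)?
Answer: -8348/8189 ≈ -1.0194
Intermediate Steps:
(14367 + (-16701 + 10682))/(-28925 + 12**4) = (14367 - 6019)/(-28925 + 20736) = 8348/(-8189) = 8348*(-1/8189) = -8348/8189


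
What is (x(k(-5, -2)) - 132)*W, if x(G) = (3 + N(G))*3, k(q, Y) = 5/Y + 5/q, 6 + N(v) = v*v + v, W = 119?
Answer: -54621/4 ≈ -13655.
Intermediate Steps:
N(v) = -6 + v + v² (N(v) = -6 + (v*v + v) = -6 + (v² + v) = -6 + (v + v²) = -6 + v + v²)
x(G) = -9 + 3*G + 3*G² (x(G) = (3 + (-6 + G + G²))*3 = (-3 + G + G²)*3 = -9 + 3*G + 3*G²)
(x(k(-5, -2)) - 132)*W = ((-9 + 3*(5/(-2) + 5/(-5)) + 3*(5/(-2) + 5/(-5))²) - 132)*119 = ((-9 + 3*(5*(-½) + 5*(-⅕)) + 3*(5*(-½) + 5*(-⅕))²) - 132)*119 = ((-9 + 3*(-5/2 - 1) + 3*(-5/2 - 1)²) - 132)*119 = ((-9 + 3*(-7/2) + 3*(-7/2)²) - 132)*119 = ((-9 - 21/2 + 3*(49/4)) - 132)*119 = ((-9 - 21/2 + 147/4) - 132)*119 = (69/4 - 132)*119 = -459/4*119 = -54621/4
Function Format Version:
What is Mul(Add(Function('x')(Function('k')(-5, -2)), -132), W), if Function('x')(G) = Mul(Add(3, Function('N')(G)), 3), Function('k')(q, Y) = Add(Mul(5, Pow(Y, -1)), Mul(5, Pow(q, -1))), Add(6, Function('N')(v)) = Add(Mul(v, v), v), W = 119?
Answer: Rational(-54621, 4) ≈ -13655.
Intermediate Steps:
Function('N')(v) = Add(-6, v, Pow(v, 2)) (Function('N')(v) = Add(-6, Add(Mul(v, v), v)) = Add(-6, Add(Pow(v, 2), v)) = Add(-6, Add(v, Pow(v, 2))) = Add(-6, v, Pow(v, 2)))
Function('x')(G) = Add(-9, Mul(3, G), Mul(3, Pow(G, 2))) (Function('x')(G) = Mul(Add(3, Add(-6, G, Pow(G, 2))), 3) = Mul(Add(-3, G, Pow(G, 2)), 3) = Add(-9, Mul(3, G), Mul(3, Pow(G, 2))))
Mul(Add(Function('x')(Function('k')(-5, -2)), -132), W) = Mul(Add(Add(-9, Mul(3, Add(Mul(5, Pow(-2, -1)), Mul(5, Pow(-5, -1)))), Mul(3, Pow(Add(Mul(5, Pow(-2, -1)), Mul(5, Pow(-5, -1))), 2))), -132), 119) = Mul(Add(Add(-9, Mul(3, Add(Mul(5, Rational(-1, 2)), Mul(5, Rational(-1, 5)))), Mul(3, Pow(Add(Mul(5, Rational(-1, 2)), Mul(5, Rational(-1, 5))), 2))), -132), 119) = Mul(Add(Add(-9, Mul(3, Add(Rational(-5, 2), -1)), Mul(3, Pow(Add(Rational(-5, 2), -1), 2))), -132), 119) = Mul(Add(Add(-9, Mul(3, Rational(-7, 2)), Mul(3, Pow(Rational(-7, 2), 2))), -132), 119) = Mul(Add(Add(-9, Rational(-21, 2), Mul(3, Rational(49, 4))), -132), 119) = Mul(Add(Add(-9, Rational(-21, 2), Rational(147, 4)), -132), 119) = Mul(Add(Rational(69, 4), -132), 119) = Mul(Rational(-459, 4), 119) = Rational(-54621, 4)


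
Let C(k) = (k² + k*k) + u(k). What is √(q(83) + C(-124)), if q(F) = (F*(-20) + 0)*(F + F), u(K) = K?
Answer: 2*I*√61233 ≈ 494.91*I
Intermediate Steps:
q(F) = -40*F² (q(F) = (-20*F + 0)*(2*F) = (-20*F)*(2*F) = -40*F²)
C(k) = k + 2*k² (C(k) = (k² + k*k) + k = (k² + k²) + k = 2*k² + k = k + 2*k²)
√(q(83) + C(-124)) = √(-40*83² - 124*(1 + 2*(-124))) = √(-40*6889 - 124*(1 - 248)) = √(-275560 - 124*(-247)) = √(-275560 + 30628) = √(-244932) = 2*I*√61233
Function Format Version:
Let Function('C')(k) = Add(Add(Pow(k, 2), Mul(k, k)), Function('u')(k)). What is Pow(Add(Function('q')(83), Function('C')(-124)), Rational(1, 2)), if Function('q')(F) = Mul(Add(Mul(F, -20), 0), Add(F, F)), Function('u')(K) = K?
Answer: Mul(2, I, Pow(61233, Rational(1, 2))) ≈ Mul(494.91, I)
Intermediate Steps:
Function('q')(F) = Mul(-40, Pow(F, 2)) (Function('q')(F) = Mul(Add(Mul(-20, F), 0), Mul(2, F)) = Mul(Mul(-20, F), Mul(2, F)) = Mul(-40, Pow(F, 2)))
Function('C')(k) = Add(k, Mul(2, Pow(k, 2))) (Function('C')(k) = Add(Add(Pow(k, 2), Mul(k, k)), k) = Add(Add(Pow(k, 2), Pow(k, 2)), k) = Add(Mul(2, Pow(k, 2)), k) = Add(k, Mul(2, Pow(k, 2))))
Pow(Add(Function('q')(83), Function('C')(-124)), Rational(1, 2)) = Pow(Add(Mul(-40, Pow(83, 2)), Mul(-124, Add(1, Mul(2, -124)))), Rational(1, 2)) = Pow(Add(Mul(-40, 6889), Mul(-124, Add(1, -248))), Rational(1, 2)) = Pow(Add(-275560, Mul(-124, -247)), Rational(1, 2)) = Pow(Add(-275560, 30628), Rational(1, 2)) = Pow(-244932, Rational(1, 2)) = Mul(2, I, Pow(61233, Rational(1, 2)))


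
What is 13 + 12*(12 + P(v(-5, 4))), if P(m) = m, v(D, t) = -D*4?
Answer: 397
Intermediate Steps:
v(D, t) = -4*D
13 + 12*(12 + P(v(-5, 4))) = 13 + 12*(12 - 4*(-5)) = 13 + 12*(12 + 20) = 13 + 12*32 = 13 + 384 = 397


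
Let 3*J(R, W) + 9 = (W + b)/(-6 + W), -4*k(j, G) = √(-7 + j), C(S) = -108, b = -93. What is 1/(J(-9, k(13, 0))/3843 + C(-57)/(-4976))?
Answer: 435398077021068/9700869211895 + 1034809467552*√6/9700869211895 ≈ 45.144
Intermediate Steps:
k(j, G) = -√(-7 + j)/4
J(R, W) = -3 + (-93 + W)/(3*(-6 + W)) (J(R, W) = -3 + ((W - 93)/(-6 + W))/3 = -3 + ((-93 + W)/(-6 + W))/3 = -3 + (-93 + W)/(3*(-6 + W)))
1/(J(-9, k(13, 0))/3843 + C(-57)/(-4976)) = 1/(((-39 - (-2)*√(-7 + 13))/(3*(-6 - √(-7 + 13)/4)))/3843 - 108/(-4976)) = 1/(((-39 - (-2)*√6)/(3*(-6 - √6/4)))*(1/3843) - 108*(-1/4976)) = 1/(((-39 + 2*√6)/(3*(-6 - √6/4)))*(1/3843) + 27/1244) = 1/((-39 + 2*√6)/(11529*(-6 - √6/4)) + 27/1244) = 1/(27/1244 + (-39 + 2*√6)/(11529*(-6 - √6/4)))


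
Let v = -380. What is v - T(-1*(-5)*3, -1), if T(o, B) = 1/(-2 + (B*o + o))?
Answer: -759/2 ≈ -379.50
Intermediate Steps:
T(o, B) = 1/(-2 + o + B*o) (T(o, B) = 1/(-2 + (o + B*o)) = 1/(-2 + o + B*o))
v - T(-1*(-5)*3, -1) = -380 - 1/(-2 - 1*(-5)*3 - (-1*(-5))*3) = -380 - 1/(-2 + 5*3 - 5*3) = -380 - 1/(-2 + 15 - 1*15) = -380 - 1/(-2 + 15 - 15) = -380 - 1/(-2) = -380 - 1*(-½) = -380 + ½ = -759/2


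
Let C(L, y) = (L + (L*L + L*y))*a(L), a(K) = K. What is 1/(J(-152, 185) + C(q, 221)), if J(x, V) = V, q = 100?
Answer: 1/3220185 ≈ 3.1054e-7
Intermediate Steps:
C(L, y) = L*(L + L**2 + L*y) (C(L, y) = (L + (L*L + L*y))*L = (L + (L**2 + L*y))*L = (L + L**2 + L*y)*L = L*(L + L**2 + L*y))
1/(J(-152, 185) + C(q, 221)) = 1/(185 + 100**2*(1 + 100 + 221)) = 1/(185 + 10000*322) = 1/(185 + 3220000) = 1/3220185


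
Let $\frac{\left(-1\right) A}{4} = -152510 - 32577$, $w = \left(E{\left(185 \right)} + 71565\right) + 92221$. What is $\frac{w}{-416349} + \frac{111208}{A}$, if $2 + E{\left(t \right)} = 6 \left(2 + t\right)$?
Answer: $- \frac{18946621924}{77060787363} \approx -0.24587$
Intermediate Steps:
$E{\left(t \right)} = 10 + 6 t$ ($E{\left(t \right)} = -2 + 6 \left(2 + t\right) = -2 + \left(12 + 6 t\right) = 10 + 6 t$)
$w = 164906$ ($w = \left(\left(10 + 6 \cdot 185\right) + 71565\right) + 92221 = \left(\left(10 + 1110\right) + 71565\right) + 92221 = \left(1120 + 71565\right) + 92221 = 72685 + 92221 = 164906$)
$A = 740348$ ($A = - 4 \left(-152510 - 32577\right) = \left(-4\right) \left(-185087\right) = 740348$)
$\frac{w}{-416349} + \frac{111208}{A} = \frac{164906}{-416349} + \frac{111208}{740348} = 164906 \left(- \frac{1}{416349}\right) + 111208 \cdot \frac{1}{740348} = - \frac{164906}{416349} + \frac{27802}{185087} = - \frac{18946621924}{77060787363}$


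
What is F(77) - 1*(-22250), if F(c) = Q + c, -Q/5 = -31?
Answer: 22482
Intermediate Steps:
Q = 155 (Q = -5*(-31) = 155)
F(c) = 155 + c
F(77) - 1*(-22250) = (155 + 77) - 1*(-22250) = 232 + 22250 = 22482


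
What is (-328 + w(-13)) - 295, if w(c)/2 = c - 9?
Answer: -667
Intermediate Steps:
w(c) = -18 + 2*c (w(c) = 2*(c - 9) = 2*(-9 + c) = -18 + 2*c)
(-328 + w(-13)) - 295 = (-328 + (-18 + 2*(-13))) - 295 = (-328 + (-18 - 26)) - 295 = (-328 - 44) - 295 = -372 - 295 = -667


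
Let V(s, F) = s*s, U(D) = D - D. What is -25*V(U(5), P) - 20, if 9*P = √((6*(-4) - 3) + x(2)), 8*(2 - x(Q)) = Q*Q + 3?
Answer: -20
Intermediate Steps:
U(D) = 0
x(Q) = 13/8 - Q²/8 (x(Q) = 2 - (Q*Q + 3)/8 = 2 - (Q² + 3)/8 = 2 - (3 + Q²)/8 = 2 + (-3/8 - Q²/8) = 13/8 - Q²/8)
P = I*√46/12 (P = √((6*(-4) - 3) + (13/8 - ⅛*2²))/9 = √((-24 - 3) + (13/8 - ⅛*4))/9 = √(-27 + (13/8 - ½))/9 = √(-27 + 9/8)/9 = √(-207/8)/9 = (3*I*√46/4)/9 = I*√46/12 ≈ 0.56519*I)
V(s, F) = s²
-25*V(U(5), P) - 20 = -25*0² - 20 = -25*0 - 20 = 0 - 20 = -20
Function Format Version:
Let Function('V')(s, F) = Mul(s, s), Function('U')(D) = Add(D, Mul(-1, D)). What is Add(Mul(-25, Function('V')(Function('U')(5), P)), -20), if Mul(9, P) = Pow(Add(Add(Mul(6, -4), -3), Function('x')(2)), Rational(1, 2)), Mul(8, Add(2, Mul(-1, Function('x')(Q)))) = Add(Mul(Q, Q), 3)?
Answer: -20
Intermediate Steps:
Function('U')(D) = 0
Function('x')(Q) = Add(Rational(13, 8), Mul(Rational(-1, 8), Pow(Q, 2))) (Function('x')(Q) = Add(2, Mul(Rational(-1, 8), Add(Mul(Q, Q), 3))) = Add(2, Mul(Rational(-1, 8), Add(Pow(Q, 2), 3))) = Add(2, Mul(Rational(-1, 8), Add(3, Pow(Q, 2)))) = Add(2, Add(Rational(-3, 8), Mul(Rational(-1, 8), Pow(Q, 2)))) = Add(Rational(13, 8), Mul(Rational(-1, 8), Pow(Q, 2))))
P = Mul(Rational(1, 12), I, Pow(46, Rational(1, 2))) (P = Mul(Rational(1, 9), Pow(Add(Add(Mul(6, -4), -3), Add(Rational(13, 8), Mul(Rational(-1, 8), Pow(2, 2)))), Rational(1, 2))) = Mul(Rational(1, 9), Pow(Add(Add(-24, -3), Add(Rational(13, 8), Mul(Rational(-1, 8), 4))), Rational(1, 2))) = Mul(Rational(1, 9), Pow(Add(-27, Add(Rational(13, 8), Rational(-1, 2))), Rational(1, 2))) = Mul(Rational(1, 9), Pow(Add(-27, Rational(9, 8)), Rational(1, 2))) = Mul(Rational(1, 9), Pow(Rational(-207, 8), Rational(1, 2))) = Mul(Rational(1, 9), Mul(Rational(3, 4), I, Pow(46, Rational(1, 2)))) = Mul(Rational(1, 12), I, Pow(46, Rational(1, 2))) ≈ Mul(0.56519, I))
Function('V')(s, F) = Pow(s, 2)
Add(Mul(-25, Function('V')(Function('U')(5), P)), -20) = Add(Mul(-25, Pow(0, 2)), -20) = Add(Mul(-25, 0), -20) = Add(0, -20) = -20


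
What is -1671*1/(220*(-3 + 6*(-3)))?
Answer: 557/1540 ≈ 0.36169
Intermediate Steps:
-1671*1/(220*(-3 + 6*(-3))) = -1671*1/(220*(-3 - 18)) = -1671/(220*(-21)) = -1671/(-4620) = -1671*(-1/4620) = 557/1540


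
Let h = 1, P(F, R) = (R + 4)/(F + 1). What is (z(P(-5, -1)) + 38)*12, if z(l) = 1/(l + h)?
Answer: 504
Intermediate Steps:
P(F, R) = (4 + R)/(1 + F)
z(l) = 1/(1 + l) (z(l) = 1/(l + 1) = 1/(1 + l))
(z(P(-5, -1)) + 38)*12 = (1/(1 + (4 - 1)/(1 - 5)) + 38)*12 = (1/(1 + 3/(-4)) + 38)*12 = (1/(1 - ¼*3) + 38)*12 = (1/(1 - ¾) + 38)*12 = (1/(¼) + 38)*12 = (4 + 38)*12 = 42*12 = 504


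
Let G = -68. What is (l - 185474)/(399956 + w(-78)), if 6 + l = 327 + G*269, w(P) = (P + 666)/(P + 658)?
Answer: -29499525/57993767 ≈ -0.50867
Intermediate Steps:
w(P) = (666 + P)/(658 + P)
l = -17971 (l = -6 + (327 - 68*269) = -6 + (327 - 18292) = -6 - 17965 = -17971)
(l - 185474)/(399956 + w(-78)) = (-17971 - 185474)/(399956 + (666 - 78)/(658 - 78)) = -203445/(399956 + 588/580) = -203445/(399956 + (1/580)*588) = -203445/(399956 + 147/145) = -203445/57993767/145 = -203445*145/57993767 = -29499525/57993767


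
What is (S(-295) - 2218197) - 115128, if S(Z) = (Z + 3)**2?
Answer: -2248061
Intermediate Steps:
S(Z) = (3 + Z)**2
(S(-295) - 2218197) - 115128 = ((3 - 295)**2 - 2218197) - 115128 = ((-292)**2 - 2218197) - 115128 = (85264 - 2218197) - 115128 = -2132933 - 115128 = -2248061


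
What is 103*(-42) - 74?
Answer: -4400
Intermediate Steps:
103*(-42) - 74 = -4326 - 74 = -4400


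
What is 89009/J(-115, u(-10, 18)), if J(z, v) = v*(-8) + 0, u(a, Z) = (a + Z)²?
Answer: -89009/512 ≈ -173.85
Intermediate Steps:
u(a, Z) = (Z + a)²
J(z, v) = -8*v (J(z, v) = -8*v + 0 = -8*v)
89009/J(-115, u(-10, 18)) = 89009/((-8*(18 - 10)²)) = 89009/((-8*8²)) = 89009/((-8*64)) = 89009/(-512) = 89009*(-1/512) = -89009/512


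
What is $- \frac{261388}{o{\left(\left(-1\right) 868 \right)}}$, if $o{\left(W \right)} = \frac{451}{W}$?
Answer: $\frac{226884784}{451} \approx 5.0307 \cdot 10^{5}$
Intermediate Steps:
$- \frac{261388}{o{\left(\left(-1\right) 868 \right)}} = - \frac{261388}{451 \frac{1}{\left(-1\right) 868}} = - \frac{261388}{451 \frac{1}{-868}} = - \frac{261388}{451 \left(- \frac{1}{868}\right)} = - \frac{261388}{- \frac{451}{868}} = \left(-261388\right) \left(- \frac{868}{451}\right) = \frac{226884784}{451}$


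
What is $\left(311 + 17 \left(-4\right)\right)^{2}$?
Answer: $59049$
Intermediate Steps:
$\left(311 + 17 \left(-4\right)\right)^{2} = \left(311 - 68\right)^{2} = 243^{2} = 59049$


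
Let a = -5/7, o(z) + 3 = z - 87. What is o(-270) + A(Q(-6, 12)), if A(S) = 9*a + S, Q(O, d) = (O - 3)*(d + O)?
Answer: -2943/7 ≈ -420.43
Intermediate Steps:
o(z) = -90 + z (o(z) = -3 + (z - 87) = -3 + (-87 + z) = -90 + z)
Q(O, d) = (-3 + O)*(O + d)
a = -5/7 (a = -5*1/7 = -5/7 ≈ -0.71429)
A(S) = -45/7 + S (A(S) = 9*(-5/7) + S = -45/7 + S)
o(-270) + A(Q(-6, 12)) = (-90 - 270) + (-45/7 + ((-6)**2 - 3*(-6) - 3*12 - 6*12)) = -360 + (-45/7 + (36 + 18 - 36 - 72)) = -360 + (-45/7 - 54) = -360 - 423/7 = -2943/7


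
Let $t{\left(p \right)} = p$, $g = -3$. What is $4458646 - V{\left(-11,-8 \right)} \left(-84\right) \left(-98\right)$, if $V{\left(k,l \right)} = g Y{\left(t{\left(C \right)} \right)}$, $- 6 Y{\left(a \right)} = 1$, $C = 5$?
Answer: $4454530$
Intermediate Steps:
$Y{\left(a \right)} = - \frac{1}{6}$ ($Y{\left(a \right)} = \left(- \frac{1}{6}\right) 1 = - \frac{1}{6}$)
$V{\left(k,l \right)} = \frac{1}{2}$ ($V{\left(k,l \right)} = \left(-3\right) \left(- \frac{1}{6}\right) = \frac{1}{2}$)
$4458646 - V{\left(-11,-8 \right)} \left(-84\right) \left(-98\right) = 4458646 - \frac{1}{2} \left(-84\right) \left(-98\right) = 4458646 - \left(-42\right) \left(-98\right) = 4458646 - 4116 = 4454530$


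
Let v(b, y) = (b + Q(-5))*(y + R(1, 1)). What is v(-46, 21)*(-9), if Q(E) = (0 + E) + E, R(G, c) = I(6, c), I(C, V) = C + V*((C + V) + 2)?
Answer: 18144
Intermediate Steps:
I(C, V) = C + V*(2 + C + V)
R(G, c) = 6 + c² + 8*c (R(G, c) = 6 + c² + 2*c + 6*c = 6 + c² + 8*c)
Q(E) = 2*E (Q(E) = E + E = 2*E)
v(b, y) = (-10 + b)*(15 + y) (v(b, y) = (b + 2*(-5))*(y + (6 + 1² + 8*1)) = (b - 10)*(y + (6 + 1 + 8)) = (-10 + b)*(y + 15) = (-10 + b)*(15 + y))
v(-46, 21)*(-9) = (-150 - 10*21 + 15*(-46) - 46*21)*(-9) = (-150 - 210 - 690 - 966)*(-9) = -2016*(-9) = 18144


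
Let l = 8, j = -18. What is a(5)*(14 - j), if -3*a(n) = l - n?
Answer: -32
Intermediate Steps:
a(n) = -8/3 + n/3 (a(n) = -(8 - n)/3 = -8/3 + n/3)
a(5)*(14 - j) = (-8/3 + (1/3)*5)*(14 - 1*(-18)) = (-8/3 + 5/3)*(14 + 18) = -1*32 = -32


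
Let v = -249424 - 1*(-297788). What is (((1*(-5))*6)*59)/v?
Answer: -885/24182 ≈ -0.036597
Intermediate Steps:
v = 48364 (v = -249424 + 297788 = 48364)
(((1*(-5))*6)*59)/v = (((1*(-5))*6)*59)/48364 = (-5*6*59)*(1/48364) = -30*59*(1/48364) = -1770*1/48364 = -885/24182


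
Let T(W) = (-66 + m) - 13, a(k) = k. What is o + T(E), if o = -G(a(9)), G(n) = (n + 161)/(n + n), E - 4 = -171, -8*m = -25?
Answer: -6143/72 ≈ -85.319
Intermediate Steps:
m = 25/8 (m = -⅛*(-25) = 25/8 ≈ 3.1250)
E = -167 (E = 4 - 171 = -167)
T(W) = -607/8 (T(W) = (-66 + 25/8) - 13 = -503/8 - 13 = -607/8)
G(n) = (161 + n)/(2*n) (G(n) = (161 + n)/((2*n)) = (161 + n)*(1/(2*n)) = (161 + n)/(2*n))
o = -85/9 (o = -(161 + 9)/(2*9) = -170/(2*9) = -1*85/9 = -85/9 ≈ -9.4444)
o + T(E) = -85/9 - 607/8 = -6143/72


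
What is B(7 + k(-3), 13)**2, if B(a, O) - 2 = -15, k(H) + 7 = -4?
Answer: 169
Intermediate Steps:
k(H) = -11 (k(H) = -7 - 4 = -11)
B(a, O) = -13 (B(a, O) = 2 - 15 = -13)
B(7 + k(-3), 13)**2 = (-13)**2 = 169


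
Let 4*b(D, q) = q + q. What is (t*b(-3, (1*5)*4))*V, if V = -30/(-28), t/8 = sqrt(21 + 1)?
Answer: 600*sqrt(22)/7 ≈ 402.04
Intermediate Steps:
t = 8*sqrt(22) (t = 8*sqrt(21 + 1) = 8*sqrt(22) ≈ 37.523)
V = 15/14 (V = -30*(-1/28) = 15/14 ≈ 1.0714)
b(D, q) = q/2 (b(D, q) = (q + q)/4 = (2*q)/4 = q/2)
(t*b(-3, (1*5)*4))*V = ((8*sqrt(22))*(((1*5)*4)/2))*(15/14) = ((8*sqrt(22))*((5*4)/2))*(15/14) = ((8*sqrt(22))*((1/2)*20))*(15/14) = ((8*sqrt(22))*10)*(15/14) = (80*sqrt(22))*(15/14) = 600*sqrt(22)/7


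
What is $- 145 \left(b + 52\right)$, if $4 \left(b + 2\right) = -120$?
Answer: $-2900$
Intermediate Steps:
$b = -32$ ($b = -2 + \frac{1}{4} \left(-120\right) = -2 - 30 = -32$)
$- 145 \left(b + 52\right) = - 145 \left(-32 + 52\right) = \left(-145\right) 20 = -2900$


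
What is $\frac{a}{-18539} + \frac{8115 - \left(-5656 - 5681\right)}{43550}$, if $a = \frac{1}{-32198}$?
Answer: $\frac{5805631511947}{12997905171550} \approx 0.44666$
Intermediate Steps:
$a = - \frac{1}{32198} \approx -3.1058 \cdot 10^{-5}$
$\frac{a}{-18539} + \frac{8115 - \left(-5656 - 5681\right)}{43550} = - \frac{1}{32198 \left(-18539\right)} + \frac{8115 - \left(-5656 - 5681\right)}{43550} = \left(- \frac{1}{32198}\right) \left(- \frac{1}{18539}\right) + \left(8115 - \left(-5656 - 5681\right)\right) \frac{1}{43550} = \frac{1}{596918722} + \left(8115 - -11337\right) \frac{1}{43550} = \frac{1}{596918722} + \left(8115 + 11337\right) \frac{1}{43550} = \frac{1}{596918722} + 19452 \cdot \frac{1}{43550} = \frac{1}{596918722} + \frac{9726}{21775} = \frac{5805631511947}{12997905171550}$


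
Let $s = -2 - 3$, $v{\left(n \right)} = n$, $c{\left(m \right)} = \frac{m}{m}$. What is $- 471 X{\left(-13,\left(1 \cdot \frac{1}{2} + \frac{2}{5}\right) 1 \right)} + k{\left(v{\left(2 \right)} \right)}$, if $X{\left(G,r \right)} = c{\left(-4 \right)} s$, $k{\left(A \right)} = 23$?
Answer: $2378$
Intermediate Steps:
$c{\left(m \right)} = 1$
$s = -5$
$X{\left(G,r \right)} = -5$ ($X{\left(G,r \right)} = 1 \left(-5\right) = -5$)
$- 471 X{\left(-13,\left(1 \cdot \frac{1}{2} + \frac{2}{5}\right) 1 \right)} + k{\left(v{\left(2 \right)} \right)} = \left(-471\right) \left(-5\right) + 23 = 2355 + 23 = 2378$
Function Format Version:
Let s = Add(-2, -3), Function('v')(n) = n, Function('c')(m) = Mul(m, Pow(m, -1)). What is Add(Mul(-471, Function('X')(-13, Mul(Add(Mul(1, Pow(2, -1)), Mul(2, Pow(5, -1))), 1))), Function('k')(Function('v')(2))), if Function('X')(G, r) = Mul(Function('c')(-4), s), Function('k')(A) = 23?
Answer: 2378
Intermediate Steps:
Function('c')(m) = 1
s = -5
Function('X')(G, r) = -5 (Function('X')(G, r) = Mul(1, -5) = -5)
Add(Mul(-471, Function('X')(-13, Mul(Add(Mul(1, Pow(2, -1)), Mul(2, Pow(5, -1))), 1))), Function('k')(Function('v')(2))) = Add(Mul(-471, -5), 23) = Add(2355, 23) = 2378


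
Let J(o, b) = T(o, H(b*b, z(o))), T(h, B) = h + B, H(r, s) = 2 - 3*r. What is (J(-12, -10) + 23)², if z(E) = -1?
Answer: 82369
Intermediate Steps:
T(h, B) = B + h
J(o, b) = 2 + o - 3*b² (J(o, b) = (2 - 3*b*b) + o = (2 - 3*b²) + o = 2 + o - 3*b²)
(J(-12, -10) + 23)² = ((2 - 12 - 3*(-10)²) + 23)² = ((2 - 12 - 3*100) + 23)² = ((2 - 12 - 300) + 23)² = (-310 + 23)² = (-287)² = 82369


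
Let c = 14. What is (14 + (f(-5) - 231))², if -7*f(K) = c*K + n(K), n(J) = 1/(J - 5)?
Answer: 209931121/4900 ≈ 42843.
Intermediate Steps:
n(J) = 1/(-5 + J)
f(K) = -2*K - 1/(7*(-5 + K)) (f(K) = -(14*K + 1/(-5 + K))/7 = -(1/(-5 + K) + 14*K)/7 = -2*K - 1/(7*(-5 + K)))
(14 + (f(-5) - 231))² = (14 + ((-1 - 14*(-5)*(-5 - 5))/(7*(-5 - 5)) - 231))² = (14 + ((⅐)*(-1 - 14*(-5)*(-10))/(-10) - 231))² = (14 + ((⅐)*(-⅒)*(-1 - 700) - 231))² = (14 + ((⅐)*(-⅒)*(-701) - 231))² = (14 + (701/70 - 231))² = (14 - 15469/70)² = (-14489/70)² = 209931121/4900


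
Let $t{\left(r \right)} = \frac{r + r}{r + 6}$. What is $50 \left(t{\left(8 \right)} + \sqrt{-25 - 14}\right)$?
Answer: $\frac{400}{7} + 50 i \sqrt{39} \approx 57.143 + 312.25 i$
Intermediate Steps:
$t{\left(r \right)} = \frac{2 r}{6 + r}$
$50 \left(t{\left(8 \right)} + \sqrt{-25 - 14}\right) = 50 \left(2 \cdot 8 \frac{1}{6 + 8} + \sqrt{-25 - 14}\right) = 50 \left(2 \cdot 8 \cdot \frac{1}{14} + \sqrt{-39}\right) = 50 \left(2 \cdot 8 \cdot \frac{1}{14} + i \sqrt{39}\right) = 50 \left(\frac{8}{7} + i \sqrt{39}\right) = \frac{400}{7} + 50 i \sqrt{39}$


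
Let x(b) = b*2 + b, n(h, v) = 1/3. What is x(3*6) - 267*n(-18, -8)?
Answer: -35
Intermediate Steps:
n(h, v) = 1/3
x(b) = 3*b (x(b) = 2*b + b = 3*b)
x(3*6) - 267*n(-18, -8) = 3*(3*6) - 267*1/3 = 3*18 - 89 = 54 - 89 = -35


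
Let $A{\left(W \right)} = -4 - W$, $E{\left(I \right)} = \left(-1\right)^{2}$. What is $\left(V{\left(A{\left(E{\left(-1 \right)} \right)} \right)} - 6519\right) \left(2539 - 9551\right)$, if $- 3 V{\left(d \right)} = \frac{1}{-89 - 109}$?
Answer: $\frac{13576231210}{297} \approx 4.5711 \cdot 10^{7}$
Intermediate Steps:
$E{\left(I \right)} = 1$
$V{\left(d \right)} = \frac{1}{594}$ ($V{\left(d \right)} = - \frac{1}{3 \left(-89 - 109\right)} = - \frac{1}{3 \left(-198\right)} = \left(- \frac{1}{3}\right) \left(- \frac{1}{198}\right) = \frac{1}{594}$)
$\left(V{\left(A{\left(E{\left(-1 \right)} \right)} \right)} - 6519\right) \left(2539 - 9551\right) = \left(\frac{1}{594} - 6519\right) \left(2539 - 9551\right) = \left(- \frac{3872285}{594}\right) \left(-7012\right) = \frac{13576231210}{297}$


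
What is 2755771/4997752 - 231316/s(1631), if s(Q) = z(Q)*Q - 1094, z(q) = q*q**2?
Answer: 19501092572934444985/35366374849822228904 ≈ 0.55140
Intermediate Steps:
z(q) = q**3
s(Q) = -1094 + Q**4 (s(Q) = Q**3*Q - 1094 = Q**4 - 1094 = -1094 + Q**4)
2755771/4997752 - 231316/s(1631) = 2755771/4997752 - 231316/(-1094 + 1631**4) = 2755771*(1/4997752) - 231316/(-1094 + 7076456545921) = 2755771/4997752 - 231316/7076456544827 = 19501092572934444985/35366374849822228904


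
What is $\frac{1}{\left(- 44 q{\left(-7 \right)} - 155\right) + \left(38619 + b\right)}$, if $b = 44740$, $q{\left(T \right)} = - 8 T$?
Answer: $\frac{1}{80740} \approx 1.2385 \cdot 10^{-5}$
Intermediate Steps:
$\frac{1}{\left(- 44 q{\left(-7 \right)} - 155\right) + \left(38619 + b\right)} = \frac{1}{\left(- 44 \left(\left(-8\right) \left(-7\right)\right) - 155\right) + \left(38619 + 44740\right)} = \frac{1}{\left(\left(-44\right) 56 - 155\right) + 83359} = \frac{1}{\left(-2464 - 155\right) + 83359} = \frac{1}{-2619 + 83359} = \frac{1}{80740}$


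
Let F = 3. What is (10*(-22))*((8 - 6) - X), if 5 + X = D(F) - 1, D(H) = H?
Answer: -1100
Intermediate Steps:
X = -3 (X = -5 + (3 - 1) = -5 + 2 = -3)
(10*(-22))*((8 - 6) - X) = (10*(-22))*((8 - 6) - 1*(-3)) = -220*(2 + 3) = -220*5 = -1100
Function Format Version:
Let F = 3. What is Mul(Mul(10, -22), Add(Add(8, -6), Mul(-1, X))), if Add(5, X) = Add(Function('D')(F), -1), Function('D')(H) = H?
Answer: -1100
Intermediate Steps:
X = -3 (X = Add(-5, Add(3, -1)) = Add(-5, 2) = -3)
Mul(Mul(10, -22), Add(Add(8, -6), Mul(-1, X))) = Mul(Mul(10, -22), Add(Add(8, -6), Mul(-1, -3))) = Mul(-220, Add(2, 3)) = Mul(-220, 5) = -1100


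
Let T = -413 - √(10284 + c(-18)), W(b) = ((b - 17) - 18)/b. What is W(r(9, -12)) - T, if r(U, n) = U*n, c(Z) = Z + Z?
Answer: 44747/108 + 2*√2562 ≈ 515.56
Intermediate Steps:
c(Z) = 2*Z
W(b) = (-35 + b)/b (W(b) = ((-17 + b) - 18)/b = (-35 + b)/b)
T = -413 - 2*√2562 (T = -413 - √(10284 + 2*(-18)) = -413 - √(10284 - 36) = -413 - √10248 = -413 - 2*√2562 ≈ -514.23)
W(r(9, -12)) - T = (-35 + 9*(-12))/((9*(-12))) - (-413 - 2*√2562) = (-35 - 108)/(-108) + (413 + 2*√2562) = -1/108*(-143) + (413 + 2*√2562) = 143/108 + (413 + 2*√2562) = 44747/108 + 2*√2562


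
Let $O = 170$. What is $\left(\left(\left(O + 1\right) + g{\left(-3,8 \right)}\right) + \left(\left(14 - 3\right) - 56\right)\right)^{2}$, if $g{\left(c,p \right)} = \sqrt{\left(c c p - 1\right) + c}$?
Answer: $15944 + 504 \sqrt{17} \approx 18022.0$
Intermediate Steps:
$g{\left(c,p \right)} = \sqrt{-1 + c + p c^{2}}$ ($g{\left(c,p \right)} = \sqrt{\left(c^{2} p - 1\right) + c} = \sqrt{\left(p c^{2} - 1\right) + c} = \sqrt{\left(-1 + p c^{2}\right) + c} = \sqrt{-1 + c + p c^{2}}$)
$\left(\left(\left(O + 1\right) + g{\left(-3,8 \right)}\right) + \left(\left(14 - 3\right) - 56\right)\right)^{2} = \left(\left(\left(170 + 1\right) + \sqrt{-1 - 3 + 8 \left(-3\right)^{2}}\right) + \left(\left(14 - 3\right) - 56\right)\right)^{2} = \left(\left(171 + \sqrt{-1 - 3 + 8 \cdot 9}\right) + \left(11 - 56\right)\right)^{2} = \left(\left(171 + \sqrt{-1 - 3 + 72}\right) - 45\right)^{2} = \left(\left(171 + \sqrt{68}\right) - 45\right)^{2} = \left(\left(171 + 2 \sqrt{17}\right) - 45\right)^{2} = \left(126 + 2 \sqrt{17}\right)^{2}$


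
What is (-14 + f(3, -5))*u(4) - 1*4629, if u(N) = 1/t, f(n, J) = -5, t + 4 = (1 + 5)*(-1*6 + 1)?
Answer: -157367/34 ≈ -4628.4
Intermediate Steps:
t = -34 (t = -4 + (1 + 5)*(-1*6 + 1) = -4 + 6*(-6 + 1) = -4 + 6*(-5) = -4 - 30 = -34)
u(N) = -1/34 (u(N) = 1/(-34) = -1/34)
(-14 + f(3, -5))*u(4) - 1*4629 = (-14 - 5)*(-1/34) - 1*4629 = -19*(-1/34) - 4629 = 19/34 - 4629 = -157367/34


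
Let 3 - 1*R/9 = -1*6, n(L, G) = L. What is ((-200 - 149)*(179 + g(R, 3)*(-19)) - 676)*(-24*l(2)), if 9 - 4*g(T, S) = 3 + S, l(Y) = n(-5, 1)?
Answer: -6980850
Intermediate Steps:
l(Y) = -5
R = 81 (R = 27 - (-9)*6 = 27 - 9*(-6) = 27 + 54 = 81)
g(T, S) = 3/2 - S/4 (g(T, S) = 9/4 - (3 + S)/4 = 9/4 + (-¾ - S/4) = 3/2 - S/4)
((-200 - 149)*(179 + g(R, 3)*(-19)) - 676)*(-24*l(2)) = ((-200 - 149)*(179 + (3/2 - ¼*3)*(-19)) - 676)*(-24*(-5)) = (-349*(179 + (3/2 - ¾)*(-19)) - 676)*120 = (-349*(179 + (¾)*(-19)) - 676)*120 = (-349*(179 - 57/4) - 676)*120 = (-349*659/4 - 676)*120 = (-229991/4 - 676)*120 = -232695/4*120 = -6980850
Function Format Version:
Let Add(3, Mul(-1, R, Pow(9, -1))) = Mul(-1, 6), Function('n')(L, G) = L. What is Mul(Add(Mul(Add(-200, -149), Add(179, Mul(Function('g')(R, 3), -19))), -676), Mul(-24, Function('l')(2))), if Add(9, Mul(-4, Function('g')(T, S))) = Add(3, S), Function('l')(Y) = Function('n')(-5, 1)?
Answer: -6980850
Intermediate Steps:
Function('l')(Y) = -5
R = 81 (R = Add(27, Mul(-9, Mul(-1, 6))) = Add(27, Mul(-9, -6)) = Add(27, 54) = 81)
Function('g')(T, S) = Add(Rational(3, 2), Mul(Rational(-1, 4), S)) (Function('g')(T, S) = Add(Rational(9, 4), Mul(Rational(-1, 4), Add(3, S))) = Add(Rational(9, 4), Add(Rational(-3, 4), Mul(Rational(-1, 4), S))) = Add(Rational(3, 2), Mul(Rational(-1, 4), S)))
Mul(Add(Mul(Add(-200, -149), Add(179, Mul(Function('g')(R, 3), -19))), -676), Mul(-24, Function('l')(2))) = Mul(Add(Mul(Add(-200, -149), Add(179, Mul(Add(Rational(3, 2), Mul(Rational(-1, 4), 3)), -19))), -676), Mul(-24, -5)) = Mul(Add(Mul(-349, Add(179, Mul(Add(Rational(3, 2), Rational(-3, 4)), -19))), -676), 120) = Mul(Add(Mul(-349, Add(179, Mul(Rational(3, 4), -19))), -676), 120) = Mul(Add(Mul(-349, Add(179, Rational(-57, 4))), -676), 120) = Mul(Add(Mul(-349, Rational(659, 4)), -676), 120) = Mul(Add(Rational(-229991, 4), -676), 120) = Mul(Rational(-232695, 4), 120) = -6980850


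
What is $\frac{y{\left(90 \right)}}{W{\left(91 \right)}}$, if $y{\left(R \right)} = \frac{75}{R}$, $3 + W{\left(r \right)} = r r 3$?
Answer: $\frac{1}{29808} \approx 3.3548 \cdot 10^{-5}$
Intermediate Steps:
$W{\left(r \right)} = -3 + 3 r^{2}$ ($W{\left(r \right)} = -3 + r r 3 = -3 + r^{2} \cdot 3 = -3 + 3 r^{2}$)
$\frac{y{\left(90 \right)}}{W{\left(91 \right)}} = \frac{75 \cdot \frac{1}{90}}{-3 + 3 \cdot 91^{2}} = \frac{75 \cdot \frac{1}{90}}{-3 + 3 \cdot 8281} = \frac{5}{6 \left(-3 + 24843\right)} = \frac{5}{6 \cdot 24840} = \frac{5}{6} \cdot \frac{1}{24840} = \frac{1}{29808}$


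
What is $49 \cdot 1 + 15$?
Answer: $64$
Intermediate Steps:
$49 \cdot 1 + 15 = 49 + 15 = 64$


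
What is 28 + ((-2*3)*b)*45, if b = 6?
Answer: -1592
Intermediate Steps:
28 + ((-2*3)*b)*45 = 28 + (-2*3*6)*45 = 28 - 6*6*45 = 28 - 36*45 = 28 - 1620 = -1592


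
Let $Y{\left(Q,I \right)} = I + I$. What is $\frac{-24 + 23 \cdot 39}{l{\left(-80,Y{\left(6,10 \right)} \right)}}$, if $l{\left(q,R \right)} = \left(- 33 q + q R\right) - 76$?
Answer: $\frac{873}{964} \approx 0.9056$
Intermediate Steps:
$Y{\left(Q,I \right)} = 2 I$
$l{\left(q,R \right)} = -76 - 33 q + R q$ ($l{\left(q,R \right)} = \left(- 33 q + R q\right) - 76 = -76 - 33 q + R q$)
$\frac{-24 + 23 \cdot 39}{l{\left(-80,Y{\left(6,10 \right)} \right)}} = \frac{-24 + 23 \cdot 39}{-76 - -2640 + 2 \cdot 10 \left(-80\right)} = \frac{-24 + 897}{-76 + 2640 + 20 \left(-80\right)} = \frac{873}{-76 + 2640 - 1600} = \frac{873}{964}$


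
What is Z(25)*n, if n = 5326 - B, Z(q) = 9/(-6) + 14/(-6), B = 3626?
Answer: -19550/3 ≈ -6516.7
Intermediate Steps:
Z(q) = -23/6 (Z(q) = 9*(-1/6) + 14*(-1/6) = -3/2 - 7/3 = -23/6)
n = 1700 (n = 5326 - 1*3626 = 5326 - 3626 = 1700)
Z(25)*n = -23/6*1700 = -19550/3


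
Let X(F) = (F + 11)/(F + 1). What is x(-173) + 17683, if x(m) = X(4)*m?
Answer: 17164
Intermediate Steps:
X(F) = (11 + F)/(1 + F)
x(m) = 3*m (x(m) = ((11 + 4)/(1 + 4))*m = (15/5)*m = ((⅕)*15)*m = 3*m)
x(-173) + 17683 = 3*(-173) + 17683 = -519 + 17683 = 17164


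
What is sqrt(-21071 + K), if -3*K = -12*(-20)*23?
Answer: I*sqrt(22911) ≈ 151.36*I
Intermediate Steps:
K = -1840 (K = -(-12*(-20))*23/3 = -80*23 = -1/3*5520 = -1840)
sqrt(-21071 + K) = sqrt(-21071 - 1840) = sqrt(-22911) = I*sqrt(22911)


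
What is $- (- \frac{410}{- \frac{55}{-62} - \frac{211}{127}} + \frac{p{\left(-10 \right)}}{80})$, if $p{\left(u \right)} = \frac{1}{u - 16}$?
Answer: $- \frac{516533931}{975520} \approx -529.5$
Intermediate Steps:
$p{\left(u \right)} = \frac{1}{-16 + u}$
$- (- \frac{410}{- \frac{55}{-62} - \frac{211}{127}} + \frac{p{\left(-10 \right)}}{80}) = - (- \frac{410}{- \frac{55}{-62} - \frac{211}{127}} + \frac{1}{\left(-16 - 10\right) 80}) = - (- \frac{410}{\left(-55\right) \left(- \frac{1}{62}\right) - \frac{211}{127}} + \frac{1}{-26} \cdot \frac{1}{80}) = - (- \frac{410}{\frac{55}{62} - \frac{211}{127}} - \frac{1}{2080}) = - (- \frac{410}{- \frac{6097}{7874}} - \frac{1}{2080}) = - (\left(-410\right) \left(- \frac{7874}{6097}\right) - \frac{1}{2080}) = - (\frac{3228340}{6097} - \frac{1}{2080}) = \left(-1\right) \frac{516533931}{975520} = - \frac{516533931}{975520}$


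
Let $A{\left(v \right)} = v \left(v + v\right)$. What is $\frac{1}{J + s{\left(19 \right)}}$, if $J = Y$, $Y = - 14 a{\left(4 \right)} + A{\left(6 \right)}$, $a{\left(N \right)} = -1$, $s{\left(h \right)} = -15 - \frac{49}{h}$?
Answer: $\frac{19}{1300} \approx 0.014615$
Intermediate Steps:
$s{\left(h \right)} = -15 - \frac{49}{h}$
$A{\left(v \right)} = 2 v^{2}$ ($A{\left(v \right)} = v 2 v = 2 v^{2}$)
$Y = 86$ ($Y = \left(-14\right) \left(-1\right) + 2 \cdot 6^{2} = 14 + 2 \cdot 36 = 14 + 72 = 86$)
$J = 86$
$\frac{1}{J + s{\left(19 \right)}} = \frac{1}{86 - \left(15 + \frac{49}{19}\right)} = \frac{1}{86 - \frac{334}{19}} = \frac{1}{\frac{1300}{19}} = \frac{19}{1300}$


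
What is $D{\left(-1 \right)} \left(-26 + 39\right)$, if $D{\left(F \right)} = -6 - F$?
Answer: $-65$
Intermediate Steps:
$D{\left(-1 \right)} \left(-26 + 39\right) = \left(-6 - -1\right) \left(-26 + 39\right) = \left(-6 + 1\right) 13 = \left(-5\right) 13 = -65$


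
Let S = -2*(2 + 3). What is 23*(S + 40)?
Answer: 690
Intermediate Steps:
S = -10 (S = -2*5 = -10)
23*(S + 40) = 23*(-10 + 40) = 23*30 = 690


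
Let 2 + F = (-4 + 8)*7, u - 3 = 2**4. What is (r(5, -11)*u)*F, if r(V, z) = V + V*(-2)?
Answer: -2470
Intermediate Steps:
r(V, z) = -V (r(V, z) = V - 2*V = -V)
u = 19 (u = 3 + 2**4 = 3 + 16 = 19)
F = 26 (F = -2 + (-4 + 8)*7 = -2 + 4*7 = -2 + 28 = 26)
(r(5, -11)*u)*F = (-1*5*19)*26 = -5*19*26 = -95*26 = -2470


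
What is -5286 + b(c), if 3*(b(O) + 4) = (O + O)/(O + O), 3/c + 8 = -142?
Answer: -15869/3 ≈ -5289.7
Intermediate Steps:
c = -1/50 (c = 3/(-8 - 142) = 3/(-150) = 3*(-1/150) = -1/50 ≈ -0.020000)
b(O) = -11/3 (b(O) = -4 + ((O + O)/(O + O))/3 = -4 + ((2*O)/((2*O)))/3 = -4 + ((2*O)*(1/(2*O)))/3 = -4 + (1/3)*1 = -4 + 1/3 = -11/3)
-5286 + b(c) = -5286 - 11/3 = -15869/3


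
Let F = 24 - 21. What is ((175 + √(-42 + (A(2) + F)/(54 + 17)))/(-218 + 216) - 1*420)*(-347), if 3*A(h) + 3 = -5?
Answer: 352205/2 + 347*I*√1905285/426 ≈ 1.761e+5 + 1124.3*I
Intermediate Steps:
A(h) = -8/3 (A(h) = -1 + (⅓)*(-5) = -1 - 5/3 = -8/3)
F = 3
((175 + √(-42 + (A(2) + F)/(54 + 17)))/(-218 + 216) - 1*420)*(-347) = ((175 + √(-42 + (-8/3 + 3)/(54 + 17)))/(-218 + 216) - 1*420)*(-347) = ((175 + √(-42 + (⅓)/71))/(-2) - 420)*(-347) = ((175 + √(-42 + (⅓)*(1/71)))*(-½) - 420)*(-347) = ((175 + √(-42 + 1/213))*(-½) - 420)*(-347) = ((175 + √(-8945/213))*(-½) - 420)*(-347) = ((175 + I*√1905285/213)*(-½) - 420)*(-347) = ((-175/2 - I*√1905285/426) - 420)*(-347) = (-1015/2 - I*√1905285/426)*(-347) = 352205/2 + 347*I*√1905285/426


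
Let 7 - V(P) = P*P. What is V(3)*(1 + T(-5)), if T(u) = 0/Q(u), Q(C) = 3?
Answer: -2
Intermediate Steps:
V(P) = 7 - P**2 (V(P) = 7 - P*P = 7 - P**2)
T(u) = 0 (T(u) = 0/3 = 0*(1/3) = 0)
V(3)*(1 + T(-5)) = (7 - 1*3**2)*(1 + 0) = (7 - 1*9)*1 = (7 - 9)*1 = -2*1 = -2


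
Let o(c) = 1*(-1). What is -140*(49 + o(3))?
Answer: -6720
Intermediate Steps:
o(c) = -1
-140*(49 + o(3)) = -140*(49 - 1) = -140*48 = -6720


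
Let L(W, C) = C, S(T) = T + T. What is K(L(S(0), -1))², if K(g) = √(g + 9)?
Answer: 8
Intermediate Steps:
S(T) = 2*T
K(g) = √(9 + g)
K(L(S(0), -1))² = (√(9 - 1))² = (√8)² = (2*√2)² = 8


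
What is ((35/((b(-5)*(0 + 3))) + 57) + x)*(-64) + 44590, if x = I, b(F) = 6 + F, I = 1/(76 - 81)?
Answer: 603122/15 ≈ 40208.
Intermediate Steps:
I = -⅕ (I = 1/(-5) = -⅕ ≈ -0.20000)
x = -⅕ ≈ -0.20000
((35/((b(-5)*(0 + 3))) + 57) + x)*(-64) + 44590 = ((35/(((6 - 5)*(0 + 3))) + 57) - ⅕)*(-64) + 44590 = ((35/((1*3)) + 57) - ⅕)*(-64) + 44590 = ((35/3 + 57) - ⅕)*(-64) + 44590 = (206/3 - ⅕)*(-64) + 44590 = (1027/15)*(-64) + 44590 = -65728/15 + 44590 = 603122/15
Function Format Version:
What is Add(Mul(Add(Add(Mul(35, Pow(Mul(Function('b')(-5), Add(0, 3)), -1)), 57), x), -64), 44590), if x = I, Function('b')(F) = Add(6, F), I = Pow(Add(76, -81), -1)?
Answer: Rational(603122, 15) ≈ 40208.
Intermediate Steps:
I = Rational(-1, 5) (I = Pow(-5, -1) = Rational(-1, 5) ≈ -0.20000)
x = Rational(-1, 5) ≈ -0.20000
Add(Mul(Add(Add(Mul(35, Pow(Mul(Function('b')(-5), Add(0, 3)), -1)), 57), x), -64), 44590) = Add(Mul(Add(Add(Mul(35, Pow(Mul(Add(6, -5), Add(0, 3)), -1)), 57), Rational(-1, 5)), -64), 44590) = Add(Mul(Add(Add(Mul(35, Pow(Mul(1, 3), -1)), 57), Rational(-1, 5)), -64), 44590) = Add(Mul(Add(Add(Mul(35, Pow(3, -1)), 57), Rational(-1, 5)), -64), 44590) = Add(Mul(Add(Add(Mul(35, Rational(1, 3)), 57), Rational(-1, 5)), -64), 44590) = Add(Mul(Add(Add(Rational(35, 3), 57), Rational(-1, 5)), -64), 44590) = Add(Mul(Add(Rational(206, 3), Rational(-1, 5)), -64), 44590) = Add(Mul(Rational(1027, 15), -64), 44590) = Add(Rational(-65728, 15), 44590) = Rational(603122, 15)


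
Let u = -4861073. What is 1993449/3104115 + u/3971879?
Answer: -64608931484/111073596235 ≈ -0.58168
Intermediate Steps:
1993449/3104115 + u/3971879 = 1993449/3104115 - 4861073/3971879 = 1993449*(1/3104115) - 4861073*1/3971879 = 17959/27965 - 4861073/3971879 = -64608931484/111073596235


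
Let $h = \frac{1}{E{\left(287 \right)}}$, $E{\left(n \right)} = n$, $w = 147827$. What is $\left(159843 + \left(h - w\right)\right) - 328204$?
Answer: $- \frac{90745955}{287} \approx -3.1619 \cdot 10^{5}$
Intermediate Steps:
$h = \frac{1}{287} \approx 0.0034843$
$\left(159843 + \left(h - w\right)\right) - 328204 = \left(159843 + \left(\frac{1}{287} - 147827\right)\right) - 328204 = \left(159843 - \frac{42426348}{287}\right) - 328204 = \frac{3448593}{287} - 328204 = - \frac{90745955}{287}$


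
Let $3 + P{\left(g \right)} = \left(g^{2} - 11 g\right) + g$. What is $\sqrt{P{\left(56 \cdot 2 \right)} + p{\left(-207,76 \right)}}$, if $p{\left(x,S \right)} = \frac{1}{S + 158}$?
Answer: $\frac{\sqrt{69485390}}{78} \approx 106.87$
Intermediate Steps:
$p{\left(x,S \right)} = \frac{1}{158 + S}$
$P{\left(g \right)} = -3 + g^{2} - 10 g$ ($P{\left(g \right)} = -3 + \left(\left(g^{2} - 11 g\right) + g\right) = -3 + \left(g^{2} - 10 g\right) = -3 + g^{2} - 10 g$)
$\sqrt{P{\left(56 \cdot 2 \right)} + p{\left(-207,76 \right)}} = \sqrt{\left(-3 + \left(56 \cdot 2\right)^{2} - 10 \cdot 56 \cdot 2\right) + \frac{1}{158 + 76}} = \sqrt{\left(-3 + 112^{2} - 1120\right) + \frac{1}{234}} = \sqrt{\left(-3 + 12544 - 1120\right) + \frac{1}{234}} = \sqrt{11421 + \frac{1}{234}} = \sqrt{\frac{2672515}{234}} = \frac{\sqrt{69485390}}{78}$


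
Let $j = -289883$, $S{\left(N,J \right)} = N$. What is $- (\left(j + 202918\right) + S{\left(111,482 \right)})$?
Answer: $86854$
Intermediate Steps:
$- (\left(j + 202918\right) + S{\left(111,482 \right)}) = - (\left(-289883 + 202918\right) + 111) = - (-86965 + 111) = \left(-1\right) \left(-86854\right) = 86854$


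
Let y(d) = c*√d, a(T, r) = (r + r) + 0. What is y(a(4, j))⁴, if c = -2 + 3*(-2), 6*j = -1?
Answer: 4096/9 ≈ 455.11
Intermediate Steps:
j = -⅙ (j = (⅙)*(-1) = -⅙ ≈ -0.16667)
a(T, r) = 2*r (a(T, r) = 2*r + 0 = 2*r)
c = -8 (c = -2 - 6 = -8)
y(d) = -8*√d
y(a(4, j))⁴ = (-8*I*√3/3)⁴ = 4096/9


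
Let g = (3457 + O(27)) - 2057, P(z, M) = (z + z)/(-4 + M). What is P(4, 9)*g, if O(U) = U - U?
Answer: 2240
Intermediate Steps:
O(U) = 0
P(z, M) = 2*z/(-4 + M) (P(z, M) = (2*z)/(-4 + M) = 2*z/(-4 + M))
g = 1400 (g = (3457 + 0) - 2057 = 3457 - 2057 = 1400)
P(4, 9)*g = (2*4/(-4 + 9))*1400 = (2*4/5)*1400 = (2*4*(⅕))*1400 = (8/5)*1400 = 2240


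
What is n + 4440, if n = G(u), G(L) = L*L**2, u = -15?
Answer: 1065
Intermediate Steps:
G(L) = L**3
n = -3375 (n = (-15)**3 = -3375)
n + 4440 = -3375 + 4440 = 1065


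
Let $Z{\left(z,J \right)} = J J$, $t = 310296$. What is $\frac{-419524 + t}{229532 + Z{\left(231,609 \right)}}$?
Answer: $- \frac{109228}{600413} \approx -0.18192$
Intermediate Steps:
$Z{\left(z,J \right)} = J^{2}$
$\frac{-419524 + t}{229532 + Z{\left(231,609 \right)}} = \frac{-419524 + 310296}{229532 + 609^{2}} = - \frac{109228}{229532 + 370881} = - \frac{109228}{600413}$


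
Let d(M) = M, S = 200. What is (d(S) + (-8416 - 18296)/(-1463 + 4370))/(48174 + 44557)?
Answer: 61632/29952113 ≈ 0.0020577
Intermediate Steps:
(d(S) + (-8416 - 18296)/(-1463 + 4370))/(48174 + 44557) = (200 + (-8416 - 18296)/(-1463 + 4370))/(48174 + 44557) = (200 - 26712/2907)/92731 = (200 - 26712*1/2907)*(1/92731) = (200 - 2968/323)*(1/92731) = (61632/323)*(1/92731) = 61632/29952113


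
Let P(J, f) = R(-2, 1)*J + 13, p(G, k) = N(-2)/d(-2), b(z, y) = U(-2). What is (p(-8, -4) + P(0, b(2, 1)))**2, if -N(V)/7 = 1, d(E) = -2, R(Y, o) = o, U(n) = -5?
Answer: 1089/4 ≈ 272.25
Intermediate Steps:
N(V) = -7 (N(V) = -7*1 = -7)
b(z, y) = -5
p(G, k) = 7/2 (p(G, k) = -7/(-2) = -7*(-1/2) = 7/2)
P(J, f) = 13 + J (P(J, f) = 1*J + 13 = J + 13 = 13 + J)
(p(-8, -4) + P(0, b(2, 1)))**2 = (7/2 + (13 + 0))**2 = (7/2 + 13)**2 = (33/2)**2 = 1089/4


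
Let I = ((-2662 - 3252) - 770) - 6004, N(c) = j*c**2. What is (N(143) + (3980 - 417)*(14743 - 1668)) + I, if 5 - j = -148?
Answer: 49702234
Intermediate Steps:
j = 153 (j = 5 - 1*(-148) = 5 + 148 = 153)
N(c) = 153*c**2
I = -12688 (I = (-5914 - 770) - 6004 = -6684 - 6004 = -12688)
(N(143) + (3980 - 417)*(14743 - 1668)) + I = (153*143**2 + (3980 - 417)*(14743 - 1668)) - 12688 = (153*20449 + 3563*13075) - 12688 = (3128697 + 46586225) - 12688 = 49714922 - 12688 = 49702234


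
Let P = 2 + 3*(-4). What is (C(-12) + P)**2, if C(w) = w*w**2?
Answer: 3020644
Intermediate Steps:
C(w) = w**3
P = -10 (P = 2 - 12 = -10)
(C(-12) + P)**2 = ((-12)**3 - 10)**2 = (-1728 - 10)**2 = (-1738)**2 = 3020644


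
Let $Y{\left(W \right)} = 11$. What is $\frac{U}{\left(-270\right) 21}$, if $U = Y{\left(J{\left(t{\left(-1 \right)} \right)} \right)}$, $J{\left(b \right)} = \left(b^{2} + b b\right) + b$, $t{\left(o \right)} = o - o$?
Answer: $- \frac{11}{5670} \approx -0.00194$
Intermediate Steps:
$t{\left(o \right)} = 0$
$J{\left(b \right)} = b + 2 b^{2}$ ($J{\left(b \right)} = \left(b^{2} + b^{2}\right) + b = 2 b^{2} + b = b + 2 b^{2}$)
$U = 11$
$\frac{U}{\left(-270\right) 21} = \frac{11}{\left(-270\right) 21} = \frac{11}{-5670} = 11 \left(- \frac{1}{5670}\right) = - \frac{11}{5670}$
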